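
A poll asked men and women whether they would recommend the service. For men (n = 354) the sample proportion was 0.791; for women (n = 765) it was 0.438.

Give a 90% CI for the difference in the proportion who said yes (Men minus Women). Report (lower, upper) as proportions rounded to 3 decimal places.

(0.307, 0.399)

The two standard errors are √(0.7910×0.2090/354) = 0.02161 and √(0.4380×0.5620/765) = 0.01794.
Because the samples are independent, SE_diff = √(0.02161² + 0.01794²) = 0.02809.
Using z* = 1.645 for 90%, ME = 1.645 × 0.02809 = 0.04621.
p̂₁ − p̂₂ = 0.3530; interval 0.3530 ± 0.04621 gives (0.307, 0.399).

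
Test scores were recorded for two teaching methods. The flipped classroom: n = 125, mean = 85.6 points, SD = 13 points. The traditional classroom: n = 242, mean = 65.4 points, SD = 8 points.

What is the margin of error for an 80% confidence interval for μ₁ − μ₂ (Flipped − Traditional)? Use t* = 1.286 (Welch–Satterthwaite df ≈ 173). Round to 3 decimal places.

1.635

Standard errors of each mean: 13/√125 = 1.1628 and 8/√242 = 0.5143.
SE(x̄₁ − x̄₂) = √(1.1628² + 0.5143²) = 1.2715 for independent samples with unequal variances.
With t* = 1.286, the margin is 1.286 × 1.2715 = 1.6351.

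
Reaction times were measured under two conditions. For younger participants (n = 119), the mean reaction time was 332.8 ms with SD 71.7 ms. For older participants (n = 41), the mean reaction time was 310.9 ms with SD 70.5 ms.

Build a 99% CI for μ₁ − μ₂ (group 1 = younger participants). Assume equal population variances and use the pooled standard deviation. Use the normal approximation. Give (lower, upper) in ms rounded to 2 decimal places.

(-11.41, 55.21)

s_p = √[((n₁−1)s₁² + (n₂−1)s₂²)/(n₁+n₂−2)] = √[(118·71.7² + 40·70.5²)/158] = 71.3981.
SE = 71.3981·√(1/119 + 1/41) = 12.9295.
With z* = 2.576, margin = 2.576 × 12.9295 = 33.3064.
x̄₁ − x̄₂ = 332.8 − 310.9 = 21.9000; interval 21.9000 ± 33.3064 = (-11.41, 55.21).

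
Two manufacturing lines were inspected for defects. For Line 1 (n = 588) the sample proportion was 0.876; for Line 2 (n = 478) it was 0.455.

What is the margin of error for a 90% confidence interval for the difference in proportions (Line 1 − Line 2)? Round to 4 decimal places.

SE₁ = √(p̂₁(1−p̂₁)/n₁) = √(0.8760·0.1240/588) = 0.01359; SE₂ = √(0.4550·0.5450/478) = 0.02278.
Independent samples: SE of the difference = √(SE₁² + SE₂²) = √(0.0001846881 + 0.0005189284) = 0.02653.
z* for 90% confidence is 1.645, so the margin of error is 1.645 × 0.02653 = 0.04364.

0.0436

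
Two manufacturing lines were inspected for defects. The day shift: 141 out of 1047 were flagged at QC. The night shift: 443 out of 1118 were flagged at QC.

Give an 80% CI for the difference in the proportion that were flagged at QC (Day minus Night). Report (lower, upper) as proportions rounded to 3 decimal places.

p̂₁ = 141/1047 = 0.1347 and p̂₂ = 443/1118 = 0.3962.
SE₁ = √(p̂₁(1−p̂₁)/n₁) = √(0.1347·0.8653/1047) = 0.01055; SE₂ = √(0.3962·0.6038/1118) = 0.01463.
Independent samples: SE of the difference = √(SE₁² + SE₂²) = √(0.0001113025 + 0.0002140369) = 0.01804.
z* for 80% confidence is 1.282, so the margin of error is 1.282 × 0.01804 = 0.02313.
Point estimate p̂₁ − p̂₂ = 0.1347 − 0.3962 = -0.2615.
-0.2615 ± 0.02313 → (-0.285, -0.238).

(-0.285, -0.238)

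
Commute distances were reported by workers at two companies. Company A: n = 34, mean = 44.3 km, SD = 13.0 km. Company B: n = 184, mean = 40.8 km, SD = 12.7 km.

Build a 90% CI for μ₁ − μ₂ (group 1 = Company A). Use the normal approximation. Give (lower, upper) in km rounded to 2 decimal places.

SE₁ = s₁/√n₁ = 13.0/√34 = 2.2295; SE₂ = 12.7/√184 = 0.9363.
Independent samples, unequal variances: SE_diff = √(SE₁² + SE₂²) = √(4.97067025 + 0.87665769) = 2.4181.
z* = 1.645, so margin of error = 1.645 × 2.4181 = 3.9778.
Difference in means = 44.3 − 40.8 = 3.5000.
3.5000 ± 3.9778 → (-0.48, 7.48).

(-0.48, 7.48)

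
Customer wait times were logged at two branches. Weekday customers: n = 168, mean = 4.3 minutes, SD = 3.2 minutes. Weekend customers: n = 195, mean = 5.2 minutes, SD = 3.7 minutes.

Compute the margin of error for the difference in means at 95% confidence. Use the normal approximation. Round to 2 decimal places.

Per-group SEs: s₁/√n₁ = 3.2/√168 = 0.2469, s₂/√n₂ = 3.7/√195 = 0.2650.
Unpooled SE of the difference: √(0.06095961 + 0.070225) = 0.3622.
Margin of error = z* · SE = 1.960 × 0.3622 = 0.7099.

0.71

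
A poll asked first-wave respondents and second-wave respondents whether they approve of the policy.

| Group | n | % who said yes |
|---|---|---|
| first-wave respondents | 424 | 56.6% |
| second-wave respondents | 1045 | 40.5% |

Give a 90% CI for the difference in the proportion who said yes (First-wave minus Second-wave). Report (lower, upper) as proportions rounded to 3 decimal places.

(0.114, 0.208)

The two standard errors are √(0.5660×0.4340/424) = 0.02407 and √(0.4050×0.5950/1045) = 0.01519.
Because the samples are independent, SE_diff = √(0.02407² + 0.01519²) = 0.02846.
Using z* = 1.645 for 90%, ME = 1.645 × 0.02846 = 0.04682.
p̂₁ − p̂₂ = 0.1610; interval 0.1610 ± 0.04682 gives (0.114, 0.208).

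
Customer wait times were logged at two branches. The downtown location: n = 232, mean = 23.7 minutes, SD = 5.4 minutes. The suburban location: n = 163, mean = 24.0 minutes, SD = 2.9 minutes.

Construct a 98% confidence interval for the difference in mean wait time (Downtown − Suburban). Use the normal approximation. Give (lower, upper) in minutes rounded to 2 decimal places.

(-1.28, 0.68)

Per-group SEs: s₁/√n₁ = 5.4/√232 = 0.3545, s₂/√n₂ = 2.9/√163 = 0.2271.
Unpooled SE of the difference: √(0.12567025 + 0.05157441) = 0.4210.
Margin of error = z* · SE = 2.326 × 0.4210 = 0.9792.
x̄₁ − x̄₂ = 23.7 − 24.0 = -0.3000.
CI: -0.3000 ± 0.9792 = (-1.28, 0.68).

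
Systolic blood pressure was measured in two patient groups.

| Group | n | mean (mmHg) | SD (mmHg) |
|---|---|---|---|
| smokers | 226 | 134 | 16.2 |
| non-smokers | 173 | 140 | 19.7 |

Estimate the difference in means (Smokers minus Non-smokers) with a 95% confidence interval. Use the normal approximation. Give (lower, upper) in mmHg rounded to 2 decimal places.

SE₁ = s₁/√n₁ = 16.2/√226 = 1.0776; SE₂ = 19.7/√173 = 1.4978.
Independent samples, unequal variances: SE_diff = √(SE₁² + SE₂²) = √(1.16122176 + 2.24340484) = 1.8452.
z* = 1.960, so margin of error = 1.960 × 1.8452 = 3.6166.
Difference in means = 134 − 140 = -6.0000.
-6.0000 ± 3.6166 → (-9.62, -2.38).

(-9.62, -2.38)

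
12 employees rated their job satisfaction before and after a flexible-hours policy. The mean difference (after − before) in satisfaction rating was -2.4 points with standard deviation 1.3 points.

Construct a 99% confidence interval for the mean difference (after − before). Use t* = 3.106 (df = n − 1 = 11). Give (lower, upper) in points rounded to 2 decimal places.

Paired design: SE = s_d/√n = 1.3/√12 = 0.3753.
t* = 3.106; margin of error = 3.106 × 0.3753 = 1.1657.
-2.4 ± 1.1657 → (-3.57, -1.23).

(-3.57, -1.23)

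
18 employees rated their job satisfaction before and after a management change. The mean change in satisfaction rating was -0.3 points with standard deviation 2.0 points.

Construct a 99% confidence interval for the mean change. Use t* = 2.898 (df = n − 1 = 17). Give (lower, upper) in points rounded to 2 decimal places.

(-1.67, 1.07)

Paired design: SE = s_d/√n = 2.0/√18 = 0.4714.
t* = 2.898; margin of error = 2.898 × 0.4714 = 1.3661.
-0.3 ± 1.3661 → (-1.67, 1.07).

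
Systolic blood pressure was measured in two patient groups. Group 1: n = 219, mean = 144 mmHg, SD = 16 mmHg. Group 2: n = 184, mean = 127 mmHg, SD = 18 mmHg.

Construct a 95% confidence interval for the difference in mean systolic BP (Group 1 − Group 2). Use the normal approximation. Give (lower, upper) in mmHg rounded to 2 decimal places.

(13.65, 20.35)

Per-group SEs: s₁/√n₁ = 16/√219 = 1.0812, s₂/√n₂ = 18/√184 = 1.3270.
Unpooled SE of the difference: √(1.16899344 + 1.760929) = 1.7117.
Margin of error = z* · SE = 1.960 × 1.7117 = 3.3549.
x̄₁ − x̄₂ = 144 − 127 = 17.0000.
CI: 17.0000 ± 3.3549 = (13.65, 20.35).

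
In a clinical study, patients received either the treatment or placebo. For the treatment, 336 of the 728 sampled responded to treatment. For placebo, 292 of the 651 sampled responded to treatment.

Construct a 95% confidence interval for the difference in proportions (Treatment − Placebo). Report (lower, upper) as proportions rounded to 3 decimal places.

(-0.040, 0.066)

Sample proportions: 336/728 = 0.4615, 292/651 = 0.4485.
Each SE is √(p̂(1−p̂)/n): √(0.4615·0.5385/728) = 0.01848 and √(0.4485·0.5515/651) = 0.01949.
SE(p̂₁ − p̂₂) = √(SE₁² + SE₂²) = √(0.0003415104 + 0.0003798601) = 0.02686, since the two samples are independent.
At 95% confidence z* = 1.960; margin = 1.960 × 0.02686 = 0.05265.
The difference is 0.4615 − 0.4485 = 0.0130, so the interval is 0.0130 ± 0.05265 = (-0.040, 0.066).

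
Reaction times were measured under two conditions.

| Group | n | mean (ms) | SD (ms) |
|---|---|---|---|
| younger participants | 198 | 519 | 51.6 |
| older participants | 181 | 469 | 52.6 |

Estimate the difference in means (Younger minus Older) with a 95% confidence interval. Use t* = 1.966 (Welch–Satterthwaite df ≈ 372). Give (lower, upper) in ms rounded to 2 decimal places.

SE₁ = s₁/√n₁ = 51.6/√198 = 3.6671; SE₂ = 52.6/√181 = 3.9097.
Independent samples, unequal variances: SE_diff = √(SE₁² + SE₂²) = √(13.44762241 + 15.28575409) = 5.3604.
t* = 1.966, so margin of error = 1.966 × 5.3604 = 10.5385.
Difference in means = 519 − 469 = 50.0000.
50.0000 ± 10.5385 → (39.46, 60.54).

(39.46, 60.54)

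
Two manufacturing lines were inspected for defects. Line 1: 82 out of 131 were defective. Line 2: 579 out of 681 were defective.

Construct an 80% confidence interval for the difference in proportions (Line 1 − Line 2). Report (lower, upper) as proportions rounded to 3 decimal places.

(-0.281, -0.167)

p̂₁ = 82/131 = 0.6260 and p̂₂ = 579/681 = 0.8502.
SE₁ = √(p̂₁(1−p̂₁)/n₁) = √(0.6260·0.3740/131) = 0.04228; SE₂ = √(0.8502·0.1498/681) = 0.01368.
Independent samples: SE of the difference = √(SE₁² + SE₂²) = √(0.0017875984 + 0.0001871424) = 0.04444.
z* for 80% confidence is 1.282, so the margin of error is 1.282 × 0.04444 = 0.05697.
Point estimate p̂₁ − p̂₂ = 0.6260 − 0.8502 = -0.2242.
-0.2242 ± 0.05697 → (-0.281, -0.167).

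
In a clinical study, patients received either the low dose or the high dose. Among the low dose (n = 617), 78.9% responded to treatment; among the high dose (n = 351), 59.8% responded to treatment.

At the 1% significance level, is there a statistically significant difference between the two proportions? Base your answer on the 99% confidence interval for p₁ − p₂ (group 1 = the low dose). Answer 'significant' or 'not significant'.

SE₁ = √(p̂₁(1−p̂₁)/n₁) = √(0.7890·0.2110/617) = 0.01643; SE₂ = √(0.5980·0.4020/351) = 0.02617.
Independent samples: SE of the difference = √(SE₁² + SE₂²) = √(0.0002699449 + 0.0006848689) = 0.03090.
z* for 99% confidence is 2.576, so the margin of error is 2.576 × 0.03090 = 0.07960.
Point estimate p̂₁ − p̂₂ = 0.7890 − 0.5980 = 0.1910.
0.1910 ± 0.07960 → (0.11140, 0.27060).
The interval (0.11140, 0.27060) does not contain 0, so the difference is significant.

significant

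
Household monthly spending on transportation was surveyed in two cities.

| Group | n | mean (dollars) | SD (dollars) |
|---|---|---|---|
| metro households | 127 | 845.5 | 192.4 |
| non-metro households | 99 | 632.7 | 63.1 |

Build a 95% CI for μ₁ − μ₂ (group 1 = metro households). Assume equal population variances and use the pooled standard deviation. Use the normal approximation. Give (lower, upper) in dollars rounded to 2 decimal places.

(173.33, 252.27)

Pooled variance s_p² = [126·192.4² + 98·63.1²] / (127+99−2) = 22564.4444, so s_p = 150.2147.
SE_diff = s_p·√(1/n₁ + 1/n₂) = 150.2147·√(1/127 + 1/99) = 20.1394.
z* = 1.960; margin = 1.960 × 20.1394 = 39.4732.
Difference = 845.5 − 632.7 = 212.8000.
212.8000 ± 39.4732 → (173.33, 252.27).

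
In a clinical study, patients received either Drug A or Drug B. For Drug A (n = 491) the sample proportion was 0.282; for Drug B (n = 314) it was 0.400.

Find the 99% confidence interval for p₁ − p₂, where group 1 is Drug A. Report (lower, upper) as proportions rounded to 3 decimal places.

(-0.206, -0.030)

SE₁ = √(p̂₁(1−p̂₁)/n₁) = √(0.2820·0.7180/491) = 0.02031; SE₂ = √(0.4000·0.6000/314) = 0.02765.
Independent samples: SE of the difference = √(SE₁² + SE₂²) = √(0.0004124961 + 0.0007645225) = 0.03431.
z* for 99% confidence is 2.576, so the margin of error is 2.576 × 0.03431 = 0.08838.
Point estimate p̂₁ − p̂₂ = 0.2820 − 0.4000 = -0.1180.
-0.1180 ± 0.08838 → (-0.206, -0.030).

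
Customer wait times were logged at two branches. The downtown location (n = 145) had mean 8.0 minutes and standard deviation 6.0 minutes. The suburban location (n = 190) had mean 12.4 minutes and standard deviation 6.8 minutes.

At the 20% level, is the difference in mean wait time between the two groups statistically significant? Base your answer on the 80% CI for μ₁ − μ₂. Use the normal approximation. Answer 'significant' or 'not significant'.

SE₁ = s₁/√n₁ = 6.0/√145 = 0.4983; SE₂ = 6.8/√190 = 0.4933.
Independent samples, unequal variances: SE_diff = √(SE₁² + SE₂²) = √(0.24830289 + 0.24334489) = 0.7012.
z* = 1.282, so margin of error = 1.282 × 0.7012 = 0.8989.
Difference in means = 8.0 − 12.4 = -4.4000.
-4.4000 ± 0.8989 → (-5.2989, -3.5011).
The interval (-5.2989, -3.5011) does not contain 0, so the difference is significant.

significant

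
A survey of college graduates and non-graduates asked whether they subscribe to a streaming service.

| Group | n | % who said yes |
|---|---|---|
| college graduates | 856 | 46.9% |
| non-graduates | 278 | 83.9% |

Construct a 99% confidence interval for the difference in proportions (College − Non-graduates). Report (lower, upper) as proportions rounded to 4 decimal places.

(-0.4418, -0.2982)

SE₁ = √(p̂₁(1−p̂₁)/n₁) = √(0.4690·0.5310/856) = 0.01706; SE₂ = √(0.8390·0.1610/278) = 0.02204.
Independent samples: SE of the difference = √(SE₁² + SE₂²) = √(0.0002910436 + 0.0004857616) = 0.02787.
z* for 99% confidence is 2.576, so the margin of error is 2.576 × 0.02787 = 0.07179.
Point estimate p̂₁ − p̂₂ = 0.4690 − 0.8390 = -0.3700.
-0.3700 ± 0.07179 → (-0.4418, -0.2982).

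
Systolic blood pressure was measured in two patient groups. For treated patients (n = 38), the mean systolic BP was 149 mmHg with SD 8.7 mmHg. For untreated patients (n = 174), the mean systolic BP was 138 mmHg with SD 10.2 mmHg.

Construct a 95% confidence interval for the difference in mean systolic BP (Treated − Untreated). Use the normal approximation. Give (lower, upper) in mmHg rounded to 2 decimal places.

Standard errors of each mean: 8.7/√38 = 1.4113 and 10.2/√174 = 0.7733.
SE(x̄₁ − x̄₂) = √(1.4113² + 0.7733²) = 1.6093 for independent samples with unequal variances.
With z* = 1.960, the margin is 1.960 × 1.6093 = 3.1542.
x̄₁ − x̄₂ = 149 − 138 = 11.0000; the interval is 11.0000 ± 3.1542 = (7.85, 14.15).

(7.85, 14.15)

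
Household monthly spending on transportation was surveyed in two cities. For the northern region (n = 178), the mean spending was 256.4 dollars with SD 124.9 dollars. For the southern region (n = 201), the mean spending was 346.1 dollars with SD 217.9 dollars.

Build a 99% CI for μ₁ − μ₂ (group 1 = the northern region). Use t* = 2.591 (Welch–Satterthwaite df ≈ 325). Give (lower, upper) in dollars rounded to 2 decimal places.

(-136.33, -43.07)

SE₁ = s₁/√n₁ = 124.9/√178 = 9.3617; SE₂ = 217.9/√201 = 15.3695.
Independent samples, unequal variances: SE_diff = √(SE₁² + SE₂²) = √(87.64142689 + 236.22153025) = 17.9962.
t* = 2.591, so margin of error = 2.591 × 17.9962 = 46.6282.
Difference in means = 256.4 − 346.1 = -89.7000.
-89.7000 ± 46.6282 → (-136.33, -43.07).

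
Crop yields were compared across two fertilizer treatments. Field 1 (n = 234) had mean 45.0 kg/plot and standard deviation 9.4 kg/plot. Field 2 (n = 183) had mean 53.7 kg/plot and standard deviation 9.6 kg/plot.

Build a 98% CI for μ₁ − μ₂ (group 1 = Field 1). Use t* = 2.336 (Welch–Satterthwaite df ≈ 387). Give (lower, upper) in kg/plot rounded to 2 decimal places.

Standard errors of each mean: 9.4/√234 = 0.6145 and 9.6/√183 = 0.7097.
SE(x̄₁ − x̄₂) = √(0.6145² + 0.7097²) = 0.9388 for independent samples with unequal variances.
With t* = 2.336, the margin is 2.336 × 0.9388 = 2.1930.
x̄₁ − x̄₂ = 45.0 − 53.7 = -8.7000; the interval is -8.7000 ± 2.1930 = (-10.89, -6.51).

(-10.89, -6.51)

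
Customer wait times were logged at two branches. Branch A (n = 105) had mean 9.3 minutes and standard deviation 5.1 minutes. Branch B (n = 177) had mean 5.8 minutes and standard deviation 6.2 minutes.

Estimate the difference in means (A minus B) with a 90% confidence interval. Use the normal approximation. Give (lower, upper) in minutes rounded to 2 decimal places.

SE₁ = s₁/√n₁ = 5.1/√105 = 0.4977; SE₂ = 6.2/√177 = 0.4660.
Independent samples, unequal variances: SE_diff = √(SE₁² + SE₂²) = √(0.24770529 + 0.217156) = 0.6818.
z* = 1.645, so margin of error = 1.645 × 0.6818 = 1.1216.
Difference in means = 9.3 − 5.8 = 3.5000.
3.5000 ± 1.1216 → (2.38, 4.62).

(2.38, 4.62)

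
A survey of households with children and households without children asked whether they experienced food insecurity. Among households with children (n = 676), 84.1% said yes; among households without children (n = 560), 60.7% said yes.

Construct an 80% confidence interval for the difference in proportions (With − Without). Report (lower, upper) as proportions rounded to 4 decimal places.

SE₁ = √(p̂₁(1−p̂₁)/n₁) = √(0.8410·0.1590/676) = 0.01406; SE₂ = √(0.6070·0.3930/560) = 0.02064.
Independent samples: SE of the difference = √(SE₁² + SE₂²) = √(0.0001976836 + 0.0004260096) = 0.02497.
z* for 80% confidence is 1.282, so the margin of error is 1.282 × 0.02497 = 0.03201.
Point estimate p̂₁ − p̂₂ = 0.8410 − 0.6070 = 0.2340.
0.2340 ± 0.03201 → (0.2020, 0.2660).

(0.2020, 0.2660)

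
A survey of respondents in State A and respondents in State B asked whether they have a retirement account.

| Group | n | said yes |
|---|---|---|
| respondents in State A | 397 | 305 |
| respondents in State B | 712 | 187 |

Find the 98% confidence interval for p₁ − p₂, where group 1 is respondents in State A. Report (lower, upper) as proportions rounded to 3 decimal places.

p̂₁ = 305/397 = 0.7683 and p̂₂ = 187/712 = 0.2626.
SE₁ = √(p̂₁(1−p̂₁)/n₁) = √(0.7683·0.2317/397) = 0.02118; SE₂ = √(0.2626·0.7374/712) = 0.01649.
Independent samples: SE of the difference = √(SE₁² + SE₂²) = √(0.0004485924 + 0.0002719201) = 0.02684.
z* for 98% confidence is 2.326, so the margin of error is 2.326 × 0.02684 = 0.06243.
Point estimate p̂₁ − p̂₂ = 0.7683 − 0.2626 = 0.5057.
0.5057 ± 0.06243 → (0.443, 0.568).

(0.443, 0.568)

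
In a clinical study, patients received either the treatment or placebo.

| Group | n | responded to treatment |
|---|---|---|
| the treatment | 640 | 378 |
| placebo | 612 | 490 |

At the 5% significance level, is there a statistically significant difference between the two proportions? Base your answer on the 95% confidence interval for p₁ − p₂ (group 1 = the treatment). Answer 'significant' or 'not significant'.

First, p̂₁ = 378/640 = 0.5906; p̂₂ = 490/612 = 0.8007.
The two standard errors are √(0.5906×0.4094/640) = 0.01944 and √(0.8007×0.1993/612) = 0.01615.
Because the samples are independent, SE_diff = √(0.01944² + 0.01615²) = 0.02527.
Using z* = 1.960 for 95%, ME = 1.960 × 0.02527 = 0.04953.
p̂₁ − p̂₂ = -0.2101; interval -0.2101 ± 0.04953 gives (-0.25963, -0.16057).
The interval (-0.25963, -0.16057) does not contain 0, so the difference is significant.

significant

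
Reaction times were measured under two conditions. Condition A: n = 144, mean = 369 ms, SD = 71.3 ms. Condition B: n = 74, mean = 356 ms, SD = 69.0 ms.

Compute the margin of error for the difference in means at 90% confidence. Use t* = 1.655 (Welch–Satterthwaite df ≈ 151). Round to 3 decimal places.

Standard errors of each mean: 71.3/√144 = 5.9417 and 69.0/√74 = 8.0211.
SE(x̄₁ − x̄₂) = √(5.9417² + 8.0211²) = 9.9821 for independent samples with unequal variances.
With t* = 1.655, the margin is 1.655 × 9.9821 = 16.5204.

16.520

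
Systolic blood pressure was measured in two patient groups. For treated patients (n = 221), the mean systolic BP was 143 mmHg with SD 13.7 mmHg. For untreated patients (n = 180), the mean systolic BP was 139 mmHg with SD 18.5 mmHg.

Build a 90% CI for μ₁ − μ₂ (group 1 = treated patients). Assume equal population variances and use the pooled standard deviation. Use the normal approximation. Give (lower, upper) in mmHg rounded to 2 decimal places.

(1.35, 6.65)

s_p = √[((n₁−1)s₁² + (n₂−1)s₂²)/(n₁+n₂−2)] = √[(220·13.7² + 179·18.5²)/399] = 16.0321.
SE = 16.0321·√(1/221 + 1/180) = 1.6096.
With z* = 1.645, margin = 1.645 × 1.6096 = 2.6478.
x̄₁ − x̄₂ = 143 − 139 = 4.0000; interval 4.0000 ± 2.6478 = (1.35, 6.65).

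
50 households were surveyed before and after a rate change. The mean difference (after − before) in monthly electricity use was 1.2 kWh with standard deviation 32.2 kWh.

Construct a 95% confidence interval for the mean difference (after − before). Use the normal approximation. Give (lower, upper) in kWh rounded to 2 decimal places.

(-7.73, 10.13)

This is a matched-pairs design, so SE = s_d/√n = 32.2/√50 = 4.5538.
Margin = 1.960 × 4.5538 = 8.9254; the interval is 1.2 ± 8.9254 = (-7.73, 10.13).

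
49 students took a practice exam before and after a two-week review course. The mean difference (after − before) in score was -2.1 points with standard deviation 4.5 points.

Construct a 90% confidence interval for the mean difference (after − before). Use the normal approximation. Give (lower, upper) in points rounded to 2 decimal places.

(-3.16, -1.04)

Paired design: SE = s_d/√n = 4.5/√49 = 0.6429.
z* = 1.645; margin of error = 1.645 × 0.6429 = 1.0576.
-2.1 ± 1.0576 → (-3.16, -1.04).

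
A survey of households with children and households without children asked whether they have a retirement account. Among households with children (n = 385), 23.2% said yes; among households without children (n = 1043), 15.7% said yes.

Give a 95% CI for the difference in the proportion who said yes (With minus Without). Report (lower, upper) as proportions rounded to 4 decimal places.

(0.0274, 0.1226)

The two standard errors are √(0.2320×0.7680/385) = 0.02151 and √(0.1570×0.8430/1043) = 0.01126.
Because the samples are independent, SE_diff = √(0.02151² + 0.01126²) = 0.02428.
Using z* = 1.960 for 95%, ME = 1.960 × 0.02428 = 0.04759.
p̂₁ − p̂₂ = 0.0750; interval 0.0750 ± 0.04759 gives (0.0274, 0.1226).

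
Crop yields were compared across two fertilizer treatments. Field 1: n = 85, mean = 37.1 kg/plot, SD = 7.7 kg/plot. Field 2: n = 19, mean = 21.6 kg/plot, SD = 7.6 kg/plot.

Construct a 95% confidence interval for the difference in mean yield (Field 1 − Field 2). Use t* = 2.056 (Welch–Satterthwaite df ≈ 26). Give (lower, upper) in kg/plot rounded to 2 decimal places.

(11.53, 19.47)

SE₁ = s₁/√n₁ = 7.7/√85 = 0.8352; SE₂ = 7.6/√19 = 1.7436.
Independent samples, unequal variances: SE_diff = √(SE₁² + SE₂²) = √(0.69755904 + 3.04014096) = 1.9333.
t* = 2.056, so margin of error = 2.056 × 1.9333 = 3.9749.
Difference in means = 37.1 − 21.6 = 15.5000.
15.5000 ± 3.9749 → (11.53, 19.47).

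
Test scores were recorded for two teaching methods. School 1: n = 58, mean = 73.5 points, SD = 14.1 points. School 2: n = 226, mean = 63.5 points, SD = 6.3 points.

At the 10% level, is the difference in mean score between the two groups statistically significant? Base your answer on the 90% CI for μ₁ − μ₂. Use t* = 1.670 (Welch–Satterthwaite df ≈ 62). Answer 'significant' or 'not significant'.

significant

Standard errors of each mean: 14.1/√58 = 1.8514 and 6.3/√226 = 0.4191.
SE(x̄₁ − x̄₂) = √(1.8514² + 0.4191²) = 1.8982 for independent samples with unequal variances.
With t* = 1.670, the margin is 1.670 × 1.8982 = 3.1700.
x̄₁ − x̄₂ = 73.5 − 63.5 = 10.0000; the interval is 10.0000 ± 3.1700 = (6.8300, 13.1700).
The interval (6.8300, 13.1700) does not contain 0, so the difference is significant.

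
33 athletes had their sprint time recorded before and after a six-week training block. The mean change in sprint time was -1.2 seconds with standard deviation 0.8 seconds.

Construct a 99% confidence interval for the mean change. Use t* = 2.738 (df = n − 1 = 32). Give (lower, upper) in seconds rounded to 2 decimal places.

(-1.58, -0.82)

Paired design: SE = s_d/√n = 0.8/√33 = 0.1393.
t* = 2.738; margin of error = 2.738 × 0.1393 = 0.3814.
-1.2 ± 0.3814 → (-1.58, -0.82).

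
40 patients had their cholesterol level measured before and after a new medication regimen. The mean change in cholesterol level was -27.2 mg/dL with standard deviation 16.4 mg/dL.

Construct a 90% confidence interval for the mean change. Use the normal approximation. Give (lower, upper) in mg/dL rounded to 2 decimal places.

This is a matched-pairs design, so SE = s_d/√n = 16.4/√40 = 2.5931.
Margin = 1.645 × 2.5931 = 4.2656; the interval is -27.2 ± 4.2656 = (-31.47, -22.93).

(-31.47, -22.93)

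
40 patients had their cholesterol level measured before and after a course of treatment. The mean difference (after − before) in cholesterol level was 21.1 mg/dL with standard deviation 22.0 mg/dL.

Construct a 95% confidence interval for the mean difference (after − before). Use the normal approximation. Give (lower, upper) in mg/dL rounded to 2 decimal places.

(14.28, 27.92)

This is a matched-pairs design, so SE = s_d/√n = 22.0/√40 = 3.4785.
Margin = 1.960 × 3.4785 = 6.8179; the interval is 21.1 ± 6.8179 = (14.28, 27.92).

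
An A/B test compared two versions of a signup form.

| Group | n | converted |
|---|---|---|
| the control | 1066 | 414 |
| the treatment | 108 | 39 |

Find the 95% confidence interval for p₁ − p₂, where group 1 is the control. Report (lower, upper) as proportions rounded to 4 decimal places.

(-0.0679, 0.1225)

First, p̂₁ = 414/1066 = 0.3884; p̂₂ = 39/108 = 0.3611.
The two standard errors are √(0.3884×0.6116/1066) = 0.01493 and √(0.3611×0.6389/108) = 0.04622.
Because the samples are independent, SE_diff = √(0.01493² + 0.04622²) = 0.04857.
Using z* = 1.960 for 95%, ME = 1.960 × 0.04857 = 0.09520.
p̂₁ − p̂₂ = 0.0273; interval 0.0273 ± 0.09520 gives (-0.0679, 0.1225).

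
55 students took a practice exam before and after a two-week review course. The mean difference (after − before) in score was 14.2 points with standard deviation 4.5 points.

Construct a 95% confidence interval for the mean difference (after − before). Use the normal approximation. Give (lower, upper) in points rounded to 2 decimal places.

(13.01, 15.39)

Paired design: SE = s_d/√n = 4.5/√55 = 0.6068.
z* = 1.960; margin of error = 1.960 × 0.6068 = 1.1893.
14.2 ± 1.1893 → (13.01, 15.39).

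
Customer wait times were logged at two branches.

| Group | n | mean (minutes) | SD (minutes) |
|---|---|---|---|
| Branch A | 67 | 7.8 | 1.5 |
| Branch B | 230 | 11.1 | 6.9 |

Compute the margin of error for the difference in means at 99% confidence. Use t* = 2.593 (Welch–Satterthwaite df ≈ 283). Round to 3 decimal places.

SE₁ = s₁/√n₁ = 1.5/√67 = 0.1833; SE₂ = 6.9/√230 = 0.4550.
Independent samples, unequal variances: SE_diff = √(SE₁² + SE₂²) = √(0.03359889 + 0.207025) = 0.4905.
t* = 2.593, so margin of error = 2.593 × 0.4905 = 1.2719.

1.272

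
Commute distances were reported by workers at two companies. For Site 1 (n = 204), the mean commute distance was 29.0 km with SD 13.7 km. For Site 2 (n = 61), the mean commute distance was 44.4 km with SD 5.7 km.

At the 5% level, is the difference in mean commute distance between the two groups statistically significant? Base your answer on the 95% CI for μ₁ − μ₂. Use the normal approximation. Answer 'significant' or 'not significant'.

significant

SE₁ = s₁/√n₁ = 13.7/√204 = 0.9592; SE₂ = 5.7/√61 = 0.7298.
Independent samples, unequal variances: SE_diff = √(SE₁² + SE₂²) = √(0.92006464 + 0.53260804) = 1.2053.
z* = 1.960, so margin of error = 1.960 × 1.2053 = 2.3624.
Difference in means = 29.0 − 44.4 = -15.4000.
-15.4000 ± 2.3624 → (-17.7624, -13.0376).
The interval (-17.7624, -13.0376) does not contain 0, so the difference is significant.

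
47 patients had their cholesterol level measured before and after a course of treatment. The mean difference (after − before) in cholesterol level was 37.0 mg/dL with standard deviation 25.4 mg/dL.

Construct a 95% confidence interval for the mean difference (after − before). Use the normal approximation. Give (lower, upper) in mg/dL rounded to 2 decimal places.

(29.74, 44.26)

This is a matched-pairs design, so SE = s_d/√n = 25.4/√47 = 3.7050.
Margin = 1.960 × 3.7050 = 7.2618; the interval is 37.0 ± 7.2618 = (29.74, 44.26).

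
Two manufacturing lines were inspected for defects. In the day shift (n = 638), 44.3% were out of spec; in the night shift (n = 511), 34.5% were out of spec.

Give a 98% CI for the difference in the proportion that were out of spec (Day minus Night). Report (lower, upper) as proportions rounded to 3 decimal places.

The two standard errors are √(0.4430×0.5570/638) = 0.01967 and √(0.3450×0.6550/511) = 0.02103.
Because the samples are independent, SE_diff = √(0.01967² + 0.02103²) = 0.02880.
Using z* = 2.326 for 98%, ME = 2.326 × 0.02880 = 0.06699.
p̂₁ − p̂₂ = 0.0980; interval 0.0980 ± 0.06699 gives (0.031, 0.165).

(0.031, 0.165)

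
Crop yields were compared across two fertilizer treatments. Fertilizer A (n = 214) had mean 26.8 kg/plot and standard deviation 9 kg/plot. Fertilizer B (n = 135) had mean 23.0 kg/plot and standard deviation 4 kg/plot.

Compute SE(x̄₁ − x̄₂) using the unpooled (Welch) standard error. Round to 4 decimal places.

0.7050

SE₁ = s₁/√n₁ = 9/√214 = 0.6152; SE₂ = 4/√135 = 0.3443.
Independent samples, unequal variances: SE_diff = √(SE₁² + SE₂²) = √(0.37847104 + 0.11854249) = 0.7050.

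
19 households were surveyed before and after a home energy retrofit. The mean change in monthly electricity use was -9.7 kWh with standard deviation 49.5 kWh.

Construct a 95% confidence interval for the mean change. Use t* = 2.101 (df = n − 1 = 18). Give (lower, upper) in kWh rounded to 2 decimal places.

(-33.56, 14.16)

Paired design: SE = s_d/√n = 49.5/√19 = 11.3561.
t* = 2.101; margin of error = 2.101 × 11.3561 = 23.8592.
-9.7 ± 23.8592 → (-33.56, 14.16).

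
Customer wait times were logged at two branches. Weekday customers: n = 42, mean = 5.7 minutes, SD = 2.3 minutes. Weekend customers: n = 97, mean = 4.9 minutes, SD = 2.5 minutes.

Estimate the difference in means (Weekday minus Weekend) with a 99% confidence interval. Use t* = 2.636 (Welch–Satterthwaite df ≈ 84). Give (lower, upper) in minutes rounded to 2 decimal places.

(-0.35, 1.95)

Per-group SEs: s₁/√n₁ = 2.3/√42 = 0.3549, s₂/√n₂ = 2.5/√97 = 0.2538.
Unpooled SE of the difference: √(0.12595401 + 0.06441444) = 0.4363.
Margin of error = t* · SE = 2.636 × 0.4363 = 1.1501.
x̄₁ − x̄₂ = 5.7 − 4.9 = 0.8000.
CI: 0.8000 ± 1.1501 = (-0.35, 1.95).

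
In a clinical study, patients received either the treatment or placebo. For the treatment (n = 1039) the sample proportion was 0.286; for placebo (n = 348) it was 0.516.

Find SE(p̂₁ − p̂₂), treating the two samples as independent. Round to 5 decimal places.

0.03024

Each SE is √(p̂(1−p̂)/n): √(0.2860·0.7140/1039) = 0.01402 and √(0.5160·0.4840/348) = 0.02679.
SE(p̂₁ − p̂₂) = √(SE₁² + SE₂²) = √(0.0001965604 + 0.0007177041) = 0.03024, since the two samples are independent.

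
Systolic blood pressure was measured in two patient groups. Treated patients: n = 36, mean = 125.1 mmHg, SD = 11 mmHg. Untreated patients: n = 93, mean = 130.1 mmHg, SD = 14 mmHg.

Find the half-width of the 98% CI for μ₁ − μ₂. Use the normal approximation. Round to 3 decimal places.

Standard errors of each mean: 11/√36 = 1.8333 and 14/√93 = 1.4517.
SE(x̄₁ − x̄₂) = √(1.8333² + 1.4517²) = 2.3385 for independent samples with unequal variances.
With z* = 2.326, the margin is 2.326 × 2.3385 = 5.4394.

5.439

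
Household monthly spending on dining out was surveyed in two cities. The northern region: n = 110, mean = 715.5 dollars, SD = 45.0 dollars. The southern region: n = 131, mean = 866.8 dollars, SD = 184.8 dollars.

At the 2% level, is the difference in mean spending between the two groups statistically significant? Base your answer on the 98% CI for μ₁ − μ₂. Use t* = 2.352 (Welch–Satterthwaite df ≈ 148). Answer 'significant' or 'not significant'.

significant

Standard errors of each mean: 45.0/√110 = 4.2906 and 184.8/√131 = 16.1461.
SE(x̄₁ − x̄₂) = √(4.2906² + 16.1461²) = 16.7065 for independent samples with unequal variances.
With t* = 2.352, the margin is 2.352 × 16.7065 = 39.2937.
x̄₁ − x̄₂ = 715.5 − 866.8 = -151.3000; the interval is -151.3000 ± 39.2937 = (-190.5937, -112.0063).
The interval (-190.5937, -112.0063) does not contain 0, so the difference is significant.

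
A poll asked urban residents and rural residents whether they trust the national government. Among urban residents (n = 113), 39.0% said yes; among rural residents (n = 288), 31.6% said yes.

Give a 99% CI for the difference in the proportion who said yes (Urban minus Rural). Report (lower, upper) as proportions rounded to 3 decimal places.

Each SE is √(p̂(1−p̂)/n): √(0.3900·0.6100/113) = 0.04588 and √(0.3160·0.6840/288) = 0.02740.
SE(p̂₁ − p̂₂) = √(SE₁² + SE₂²) = √(0.0021049744 + 0.00075076) = 0.05344, since the two samples are independent.
At 99% confidence z* = 2.576; margin = 2.576 × 0.05344 = 0.13766.
The difference is 0.3900 − 0.3160 = 0.0740, so the interval is 0.0740 ± 0.13766 = (-0.064, 0.212).

(-0.064, 0.212)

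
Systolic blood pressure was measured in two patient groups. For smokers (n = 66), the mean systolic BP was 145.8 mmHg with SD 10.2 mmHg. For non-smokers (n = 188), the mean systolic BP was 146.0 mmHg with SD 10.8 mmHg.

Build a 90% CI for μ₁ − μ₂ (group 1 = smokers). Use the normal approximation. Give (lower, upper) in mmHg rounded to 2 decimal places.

(-2.64, 2.24)

Per-group SEs: s₁/√n₁ = 10.2/√66 = 1.2555, s₂/√n₂ = 10.8/√188 = 0.7877.
Unpooled SE of the difference: √(1.57628025 + 0.62047129) = 1.4821.
Margin of error = z* · SE = 1.645 × 1.4821 = 2.4381.
x̄₁ − x̄₂ = 145.8 − 146.0 = -0.2000.
CI: -0.2000 ± 2.4381 = (-2.64, 2.24).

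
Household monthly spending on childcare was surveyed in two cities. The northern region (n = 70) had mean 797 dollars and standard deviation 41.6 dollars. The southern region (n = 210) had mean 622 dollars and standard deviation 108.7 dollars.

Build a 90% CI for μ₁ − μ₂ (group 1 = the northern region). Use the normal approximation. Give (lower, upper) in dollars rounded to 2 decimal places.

Per-group SEs: s₁/√n₁ = 41.6/√70 = 4.9722, s₂/√n₂ = 108.7/√210 = 7.5010.
Unpooled SE of the difference: √(24.72277284 + 56.265001) = 8.9993.
Margin of error = z* · SE = 1.645 × 8.9993 = 14.8038.
x̄₁ − x̄₂ = 797 − 622 = 175.0000.
CI: 175.0000 ± 14.8038 = (160.20, 189.80).

(160.20, 189.80)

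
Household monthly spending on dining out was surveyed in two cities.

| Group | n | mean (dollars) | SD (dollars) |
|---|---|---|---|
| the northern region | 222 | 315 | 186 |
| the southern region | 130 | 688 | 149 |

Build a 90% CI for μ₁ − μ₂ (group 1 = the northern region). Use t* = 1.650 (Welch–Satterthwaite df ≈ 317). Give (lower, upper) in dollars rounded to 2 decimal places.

(-402.82, -343.18)

Standard errors of each mean: 186/√222 = 12.4835 and 149/√130 = 13.0682.
SE(x̄₁ − x̄₂) = √(12.4835² + 13.0682²) = 18.0725 for independent samples with unequal variances.
With t* = 1.650, the margin is 1.650 × 18.0725 = 29.8196.
x̄₁ − x̄₂ = 315 − 688 = -373.0000; the interval is -373.0000 ± 29.8196 = (-402.82, -343.18).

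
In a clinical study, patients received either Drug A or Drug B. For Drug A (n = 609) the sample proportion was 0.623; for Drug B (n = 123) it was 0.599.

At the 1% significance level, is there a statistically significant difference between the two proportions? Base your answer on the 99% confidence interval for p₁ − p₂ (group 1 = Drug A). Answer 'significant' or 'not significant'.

not significant

The two standard errors are √(0.6230×0.3770/609) = 0.01964 and √(0.5990×0.4010/123) = 0.04419.
Because the samples are independent, SE_diff = √(0.01964² + 0.04419²) = 0.04836.
Using z* = 2.576 for 99%, ME = 2.576 × 0.04836 = 0.12458.
p̂₁ − p̂₂ = 0.0240; interval 0.0240 ± 0.12458 gives (-0.10058, 0.14858).
The interval (-0.10058, 0.14858) contains 0, so the difference is not significant.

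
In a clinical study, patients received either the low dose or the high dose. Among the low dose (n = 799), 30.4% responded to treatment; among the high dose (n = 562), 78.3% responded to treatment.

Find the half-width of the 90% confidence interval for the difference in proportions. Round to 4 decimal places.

0.0392

The two standard errors are √(0.3040×0.6960/799) = 0.01627 and √(0.7830×0.2170/562) = 0.01739.
Because the samples are independent, SE_diff = √(0.01627² + 0.01739²) = 0.02381.
Using z* = 1.645 for 90%, ME = 1.645 × 0.02381 = 0.03917.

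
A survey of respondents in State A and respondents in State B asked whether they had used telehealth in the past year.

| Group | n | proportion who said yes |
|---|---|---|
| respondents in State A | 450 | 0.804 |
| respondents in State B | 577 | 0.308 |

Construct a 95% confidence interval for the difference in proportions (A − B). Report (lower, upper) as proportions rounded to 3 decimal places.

SE₁ = √(p̂₁(1−p̂₁)/n₁) = √(0.8040·0.1960/450) = 0.01871; SE₂ = √(0.3080·0.6920/577) = 0.01922.
Independent samples: SE of the difference = √(SE₁² + SE₂²) = √(0.0003500641 + 0.0003694084) = 0.02682.
z* for 95% confidence is 1.960, so the margin of error is 1.960 × 0.02682 = 0.05257.
Point estimate p̂₁ − p̂₂ = 0.8040 − 0.3080 = 0.4960.
0.4960 ± 0.05257 → (0.443, 0.549).

(0.443, 0.549)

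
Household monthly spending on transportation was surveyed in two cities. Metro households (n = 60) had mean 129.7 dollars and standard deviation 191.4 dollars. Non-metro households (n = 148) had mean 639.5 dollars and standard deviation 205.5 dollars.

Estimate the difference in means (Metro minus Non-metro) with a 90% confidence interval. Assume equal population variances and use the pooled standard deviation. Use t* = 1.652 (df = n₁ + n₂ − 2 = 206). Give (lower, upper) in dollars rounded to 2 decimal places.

(-560.76, -458.84)

Pooled variance s_p² = [59·191.4² + 147·205.5²] / (60+148−2) = 40627.4291, so s_p = 201.5625.
SE_diff = s_p·√(1/n₁ + 1/n₂) = 201.5625·√(1/60 + 1/148) = 30.8486.
t* = 1.652; margin = 1.652 × 30.8486 = 50.9619.
Difference = 129.7 − 639.5 = -509.8000.
-509.8000 ± 50.9619 → (-560.76, -458.84).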